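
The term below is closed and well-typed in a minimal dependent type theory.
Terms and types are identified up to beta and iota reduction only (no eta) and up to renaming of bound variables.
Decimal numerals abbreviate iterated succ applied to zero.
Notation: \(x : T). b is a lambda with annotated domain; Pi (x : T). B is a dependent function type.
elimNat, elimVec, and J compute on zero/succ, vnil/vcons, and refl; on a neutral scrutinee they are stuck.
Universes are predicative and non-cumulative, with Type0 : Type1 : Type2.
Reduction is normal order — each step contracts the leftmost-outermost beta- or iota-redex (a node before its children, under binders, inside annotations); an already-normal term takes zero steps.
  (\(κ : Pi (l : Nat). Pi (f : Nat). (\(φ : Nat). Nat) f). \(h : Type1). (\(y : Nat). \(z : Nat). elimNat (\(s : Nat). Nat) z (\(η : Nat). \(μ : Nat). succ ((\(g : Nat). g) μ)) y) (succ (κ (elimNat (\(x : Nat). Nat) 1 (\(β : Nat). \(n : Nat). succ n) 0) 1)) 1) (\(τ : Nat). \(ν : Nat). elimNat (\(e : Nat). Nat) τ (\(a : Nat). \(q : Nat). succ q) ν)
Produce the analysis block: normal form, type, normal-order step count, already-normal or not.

normal form:
  \(κ : Type1). 4
the term's type:
  Pi (κ : Type1). Nat
normal-order step count: 22
already normal: no
first redex: a beta-redex


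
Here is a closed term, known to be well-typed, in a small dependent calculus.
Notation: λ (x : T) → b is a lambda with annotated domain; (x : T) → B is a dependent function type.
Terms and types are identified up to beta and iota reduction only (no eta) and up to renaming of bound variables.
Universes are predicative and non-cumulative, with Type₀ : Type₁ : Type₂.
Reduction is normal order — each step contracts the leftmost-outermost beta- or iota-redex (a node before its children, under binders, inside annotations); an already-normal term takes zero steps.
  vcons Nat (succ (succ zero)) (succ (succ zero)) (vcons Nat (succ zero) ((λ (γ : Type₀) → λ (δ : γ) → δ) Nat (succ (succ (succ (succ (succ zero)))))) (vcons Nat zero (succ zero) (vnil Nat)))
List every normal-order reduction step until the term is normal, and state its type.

normal-order reduction:
  vcons Nat (succ (succ zero)) (succ (succ zero)) (vcons Nat (succ zero) ((λ (γ : Type₀) → λ (δ : γ) → δ) Nat (succ (succ (succ (succ (succ zero)))))) (vcons Nat zero (succ zero) (vnil Nat)))
  ~> vcons Nat (succ (succ zero)) (succ (succ zero)) (vcons Nat (succ zero) ((λ (γ : Nat) → γ) (succ (succ (succ (succ (succ zero)))))) (vcons Nat zero (succ zero) (vnil Nat)))
  ~> vcons Nat (succ (succ zero)) (succ (succ zero)) (vcons Nat (succ zero) (succ (succ (succ (succ (succ zero))))) (vcons Nat zero (succ zero) (vnil Nat)))
the term's type:
  Vec Nat (succ (succ (succ zero)))


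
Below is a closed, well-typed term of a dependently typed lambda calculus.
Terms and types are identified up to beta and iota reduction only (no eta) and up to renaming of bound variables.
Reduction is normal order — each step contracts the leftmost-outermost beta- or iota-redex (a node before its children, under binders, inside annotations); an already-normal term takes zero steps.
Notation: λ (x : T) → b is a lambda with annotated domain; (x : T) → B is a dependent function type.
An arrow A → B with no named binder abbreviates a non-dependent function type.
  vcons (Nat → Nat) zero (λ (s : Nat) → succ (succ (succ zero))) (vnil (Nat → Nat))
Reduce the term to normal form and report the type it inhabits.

resulting normal form:
  vcons (Nat → Nat) zero (λ (s : Nat) → succ (succ (succ zero))) (vnil (Nat → Nat))
type:
  Vec (Nat → Nat) (succ zero)
observation: no redex remains anywhere in the term; it is its own normal form.


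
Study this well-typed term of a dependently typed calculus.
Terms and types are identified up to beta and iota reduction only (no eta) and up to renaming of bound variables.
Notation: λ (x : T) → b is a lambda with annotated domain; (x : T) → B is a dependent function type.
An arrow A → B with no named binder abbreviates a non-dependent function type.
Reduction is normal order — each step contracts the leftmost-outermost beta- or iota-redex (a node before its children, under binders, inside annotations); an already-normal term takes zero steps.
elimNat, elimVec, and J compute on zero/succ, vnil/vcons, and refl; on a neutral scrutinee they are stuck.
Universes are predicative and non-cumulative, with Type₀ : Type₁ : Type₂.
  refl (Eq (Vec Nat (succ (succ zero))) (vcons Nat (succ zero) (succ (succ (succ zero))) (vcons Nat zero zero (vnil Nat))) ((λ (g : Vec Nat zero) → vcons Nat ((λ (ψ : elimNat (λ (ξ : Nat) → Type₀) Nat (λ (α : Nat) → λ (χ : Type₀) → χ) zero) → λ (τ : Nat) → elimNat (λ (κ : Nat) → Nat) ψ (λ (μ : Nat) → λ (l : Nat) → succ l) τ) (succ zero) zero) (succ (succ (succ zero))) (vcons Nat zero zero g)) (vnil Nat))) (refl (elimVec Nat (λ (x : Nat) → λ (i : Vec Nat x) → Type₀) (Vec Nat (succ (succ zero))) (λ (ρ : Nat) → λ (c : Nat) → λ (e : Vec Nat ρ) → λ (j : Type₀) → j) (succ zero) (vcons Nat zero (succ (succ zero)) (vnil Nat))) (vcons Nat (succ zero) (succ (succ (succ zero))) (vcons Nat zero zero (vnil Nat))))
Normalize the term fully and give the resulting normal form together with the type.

normal form:
  refl (Eq (Vec Nat (succ (succ zero))) (vcons Nat (succ zero) (succ (succ (succ zero))) (vcons Nat zero zero (vnil Nat))) (vcons Nat (succ zero) (succ (succ (succ zero))) (vcons Nat zero zero (vnil Nat)))) (refl (Vec Nat (succ (succ zero))) (vcons Nat (succ zero) (succ (succ (succ zero))) (vcons Nat zero zero (vnil Nat))))
inferred type:
  Eq (Eq (Vec Nat (succ (succ zero))) (vcons Nat (succ zero) (succ (succ (succ zero))) (vcons Nat zero zero (vnil Nat))) (vcons Nat (succ zero) (succ (succ (succ zero))) (vcons Nat zero zero (vnil Nat)))) (refl (Vec Nat (succ (succ zero))) (vcons Nat (succ zero) (succ (succ (succ zero))) (vcons Nat zero zero (vnil Nat)))) (refl (Vec Nat (succ (succ zero))) (vcons Nat (succ zero) (succ (succ (succ zero))) (vcons Nat zero zero (vnil Nat))))


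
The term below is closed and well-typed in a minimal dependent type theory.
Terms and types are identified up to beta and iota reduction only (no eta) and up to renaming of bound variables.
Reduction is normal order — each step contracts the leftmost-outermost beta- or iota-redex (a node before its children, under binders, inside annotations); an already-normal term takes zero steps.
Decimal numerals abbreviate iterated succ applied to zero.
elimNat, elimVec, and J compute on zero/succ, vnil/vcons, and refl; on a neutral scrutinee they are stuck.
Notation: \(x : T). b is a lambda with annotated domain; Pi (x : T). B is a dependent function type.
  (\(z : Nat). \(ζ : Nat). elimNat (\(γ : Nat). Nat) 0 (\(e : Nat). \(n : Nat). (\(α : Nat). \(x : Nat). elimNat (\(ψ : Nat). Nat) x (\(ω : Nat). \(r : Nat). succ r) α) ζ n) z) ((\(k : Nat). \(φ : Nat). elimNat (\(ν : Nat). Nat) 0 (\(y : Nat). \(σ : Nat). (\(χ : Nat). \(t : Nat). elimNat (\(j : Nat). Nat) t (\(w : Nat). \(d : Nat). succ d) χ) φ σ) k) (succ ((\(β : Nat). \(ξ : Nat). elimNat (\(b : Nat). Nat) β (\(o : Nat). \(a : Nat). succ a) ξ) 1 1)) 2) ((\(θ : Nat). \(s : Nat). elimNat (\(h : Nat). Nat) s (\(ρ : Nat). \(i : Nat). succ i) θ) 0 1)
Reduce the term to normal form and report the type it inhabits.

normal form:
  6
inferred type:
  Nat


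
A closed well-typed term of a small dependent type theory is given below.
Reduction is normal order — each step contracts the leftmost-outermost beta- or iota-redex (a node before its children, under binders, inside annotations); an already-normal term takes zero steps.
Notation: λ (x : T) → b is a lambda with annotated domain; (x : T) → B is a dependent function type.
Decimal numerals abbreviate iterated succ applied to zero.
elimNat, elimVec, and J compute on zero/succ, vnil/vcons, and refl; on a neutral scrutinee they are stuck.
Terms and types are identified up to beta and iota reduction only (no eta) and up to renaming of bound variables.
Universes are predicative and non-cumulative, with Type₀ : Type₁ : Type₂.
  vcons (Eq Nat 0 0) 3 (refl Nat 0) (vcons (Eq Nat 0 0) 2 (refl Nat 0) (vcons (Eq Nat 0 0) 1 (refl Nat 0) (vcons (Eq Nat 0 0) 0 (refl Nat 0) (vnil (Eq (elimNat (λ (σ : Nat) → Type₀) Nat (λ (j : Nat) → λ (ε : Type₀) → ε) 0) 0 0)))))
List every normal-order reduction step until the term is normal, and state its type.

normal-order reduction:
  vcons (Eq Nat 0 0) 3 (refl Nat 0) (vcons (Eq Nat 0 0) 2 (refl Nat 0) (vcons (Eq Nat 0 0) 1 (refl Nat 0) (vcons (Eq Nat 0 0) 0 (refl Nat 0) (vnil (Eq (elimNat (λ (σ : Nat) → Type₀) Nat (λ (j : Nat) → λ (ε : Type₀) → ε) 0) 0 0)))))
  ~> vcons (Eq Nat 0 0) 3 (refl Nat 0) (vcons (Eq Nat 0 0) 2 (refl Nat 0) (vcons (Eq Nat 0 0) 1 (refl Nat 0) (vcons (Eq Nat 0 0) 0 (refl Nat 0) (vnil (Eq Nat 0 0)))))
inferred type:
  Vec (Eq Nat 0 0) 4


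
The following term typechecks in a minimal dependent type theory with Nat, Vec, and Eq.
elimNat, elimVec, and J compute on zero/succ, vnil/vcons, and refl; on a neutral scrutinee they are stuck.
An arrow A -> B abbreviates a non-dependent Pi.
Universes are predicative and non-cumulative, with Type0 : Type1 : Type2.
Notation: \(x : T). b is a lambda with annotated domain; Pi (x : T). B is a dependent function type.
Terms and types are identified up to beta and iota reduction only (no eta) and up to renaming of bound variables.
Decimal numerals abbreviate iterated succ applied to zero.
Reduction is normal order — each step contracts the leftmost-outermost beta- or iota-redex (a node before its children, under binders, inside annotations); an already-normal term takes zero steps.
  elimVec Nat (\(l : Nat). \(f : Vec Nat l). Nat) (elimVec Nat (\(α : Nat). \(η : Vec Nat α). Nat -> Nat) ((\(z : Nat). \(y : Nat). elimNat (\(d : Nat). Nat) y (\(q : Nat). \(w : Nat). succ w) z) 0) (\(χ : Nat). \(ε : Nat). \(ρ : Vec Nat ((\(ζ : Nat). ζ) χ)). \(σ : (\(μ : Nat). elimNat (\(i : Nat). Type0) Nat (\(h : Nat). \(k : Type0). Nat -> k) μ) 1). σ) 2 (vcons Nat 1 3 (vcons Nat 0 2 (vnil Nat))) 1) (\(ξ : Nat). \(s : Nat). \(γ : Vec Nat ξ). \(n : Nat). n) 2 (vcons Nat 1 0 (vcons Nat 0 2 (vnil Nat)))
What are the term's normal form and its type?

reduced normal form:
  1
inferred type:
  Nat
observation: the leftmost-outermost redex is an elimVec iota-redex, and normalization takes 25 steps.


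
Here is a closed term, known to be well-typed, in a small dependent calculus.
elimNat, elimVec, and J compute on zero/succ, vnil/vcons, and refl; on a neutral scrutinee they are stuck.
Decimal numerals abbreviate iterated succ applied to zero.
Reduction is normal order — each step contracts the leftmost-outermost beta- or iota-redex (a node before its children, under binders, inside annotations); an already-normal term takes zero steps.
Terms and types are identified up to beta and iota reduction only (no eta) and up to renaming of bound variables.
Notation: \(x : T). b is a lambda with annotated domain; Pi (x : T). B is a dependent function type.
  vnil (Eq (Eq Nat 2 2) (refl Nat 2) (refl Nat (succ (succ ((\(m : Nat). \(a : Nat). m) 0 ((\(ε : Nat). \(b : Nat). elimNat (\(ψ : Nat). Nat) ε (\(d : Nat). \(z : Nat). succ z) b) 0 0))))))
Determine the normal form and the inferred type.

normal form:
  vnil (Eq (Eq Nat 2 2) (refl Nat 2) (refl Nat 2))
inferred type:
  Vec (Eq (Eq Nat 2 2) (refl Nat 2) (refl Nat 2)) 0


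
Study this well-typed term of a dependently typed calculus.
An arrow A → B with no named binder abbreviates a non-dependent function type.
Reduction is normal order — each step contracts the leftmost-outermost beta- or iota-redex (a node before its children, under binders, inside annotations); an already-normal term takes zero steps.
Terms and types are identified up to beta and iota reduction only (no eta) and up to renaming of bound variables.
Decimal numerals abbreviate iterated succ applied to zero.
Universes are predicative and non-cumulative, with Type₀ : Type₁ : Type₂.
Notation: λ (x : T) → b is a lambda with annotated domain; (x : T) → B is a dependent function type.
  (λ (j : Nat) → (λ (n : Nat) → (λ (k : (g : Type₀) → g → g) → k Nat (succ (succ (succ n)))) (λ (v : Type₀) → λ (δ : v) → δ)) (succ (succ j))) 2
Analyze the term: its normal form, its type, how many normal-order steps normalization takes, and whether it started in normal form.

reduced normal form:
  7
inferred type:
  Nat
steps to reach normal form (normal order): 5
started in normal form: no
first contracted redex: a beta-redex


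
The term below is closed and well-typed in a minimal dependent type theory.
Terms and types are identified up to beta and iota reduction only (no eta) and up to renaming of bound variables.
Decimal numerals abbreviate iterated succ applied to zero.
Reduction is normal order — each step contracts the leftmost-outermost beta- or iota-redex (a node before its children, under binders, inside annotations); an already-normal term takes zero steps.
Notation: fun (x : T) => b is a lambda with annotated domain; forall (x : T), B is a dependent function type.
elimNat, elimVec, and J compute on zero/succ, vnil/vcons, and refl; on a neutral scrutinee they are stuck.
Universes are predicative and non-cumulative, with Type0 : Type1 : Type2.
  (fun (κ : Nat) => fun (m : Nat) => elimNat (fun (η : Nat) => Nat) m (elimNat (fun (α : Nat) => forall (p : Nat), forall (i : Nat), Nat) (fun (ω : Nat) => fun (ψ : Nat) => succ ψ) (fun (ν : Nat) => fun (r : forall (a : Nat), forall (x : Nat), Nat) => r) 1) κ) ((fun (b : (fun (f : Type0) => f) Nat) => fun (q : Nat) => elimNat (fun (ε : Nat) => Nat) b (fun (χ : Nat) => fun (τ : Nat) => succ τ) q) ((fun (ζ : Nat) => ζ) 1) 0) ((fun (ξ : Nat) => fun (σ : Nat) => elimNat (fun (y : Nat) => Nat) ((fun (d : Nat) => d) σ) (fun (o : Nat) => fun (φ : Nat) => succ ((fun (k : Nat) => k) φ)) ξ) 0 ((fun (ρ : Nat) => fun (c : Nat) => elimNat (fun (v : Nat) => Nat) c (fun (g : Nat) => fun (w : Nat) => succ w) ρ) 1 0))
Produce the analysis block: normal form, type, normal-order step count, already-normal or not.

reduced normal form:
  2
inferred type:
  Nat
normal-order step count: 24
started in normal form: no
first redex: a beta-redex


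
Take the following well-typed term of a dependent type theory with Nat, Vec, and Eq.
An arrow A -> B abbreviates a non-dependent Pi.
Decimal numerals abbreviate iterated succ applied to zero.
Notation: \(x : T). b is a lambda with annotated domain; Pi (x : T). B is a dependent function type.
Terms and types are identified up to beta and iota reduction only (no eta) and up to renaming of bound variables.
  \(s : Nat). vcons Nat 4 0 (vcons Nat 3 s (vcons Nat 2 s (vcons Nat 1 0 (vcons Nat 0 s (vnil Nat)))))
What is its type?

the term's type:
  Nat -> Vec Nat 5


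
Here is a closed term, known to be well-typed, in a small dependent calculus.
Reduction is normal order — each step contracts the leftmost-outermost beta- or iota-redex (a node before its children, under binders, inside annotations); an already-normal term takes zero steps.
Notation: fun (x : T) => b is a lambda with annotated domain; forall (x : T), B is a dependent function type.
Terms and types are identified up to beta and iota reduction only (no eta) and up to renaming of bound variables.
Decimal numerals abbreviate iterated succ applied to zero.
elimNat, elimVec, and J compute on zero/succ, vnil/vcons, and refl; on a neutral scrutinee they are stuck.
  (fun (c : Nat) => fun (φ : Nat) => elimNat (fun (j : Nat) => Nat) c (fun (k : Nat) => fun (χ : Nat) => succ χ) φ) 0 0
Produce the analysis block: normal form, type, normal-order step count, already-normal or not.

resulting normal form:
  0
the term's type:
  Nat
reduction steps (normal order): 3
already normal: no
first redex: a beta-redex


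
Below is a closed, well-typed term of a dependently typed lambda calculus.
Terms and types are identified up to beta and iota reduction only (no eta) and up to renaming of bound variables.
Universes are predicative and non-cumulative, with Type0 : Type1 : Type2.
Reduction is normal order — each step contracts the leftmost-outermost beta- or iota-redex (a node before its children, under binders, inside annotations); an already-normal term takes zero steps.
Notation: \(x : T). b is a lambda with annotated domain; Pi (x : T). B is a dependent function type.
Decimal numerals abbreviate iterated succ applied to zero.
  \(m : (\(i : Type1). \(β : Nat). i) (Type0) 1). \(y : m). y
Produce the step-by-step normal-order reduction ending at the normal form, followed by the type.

reduction (normal order):
  \(m : (\(i : Type1). \(β : Nat). i) (Type0) 1). \(y : m). y
  ~> \(m : (\(i : Nat). Type0) 1). \(β : m). β
  ~> \(m : Type0). \(i : m). i
inferred type:
  Pi (m : Type0). Pi (i : m). m


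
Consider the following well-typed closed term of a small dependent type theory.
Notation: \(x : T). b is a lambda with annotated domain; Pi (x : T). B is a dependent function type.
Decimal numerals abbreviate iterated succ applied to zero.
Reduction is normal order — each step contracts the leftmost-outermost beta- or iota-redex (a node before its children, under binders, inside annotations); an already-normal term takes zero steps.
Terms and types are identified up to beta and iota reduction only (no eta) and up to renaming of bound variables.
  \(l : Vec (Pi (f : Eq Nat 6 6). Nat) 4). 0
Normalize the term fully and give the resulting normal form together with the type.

reduced normal form:
  \(l : Vec (Pi (f : Eq Nat 6 6). Nat) 4). 0
inferred type:
  Pi (l : Vec (Pi (f : Eq Nat 6 6). Nat) 4). Nat
observation: the term is already in normal form.


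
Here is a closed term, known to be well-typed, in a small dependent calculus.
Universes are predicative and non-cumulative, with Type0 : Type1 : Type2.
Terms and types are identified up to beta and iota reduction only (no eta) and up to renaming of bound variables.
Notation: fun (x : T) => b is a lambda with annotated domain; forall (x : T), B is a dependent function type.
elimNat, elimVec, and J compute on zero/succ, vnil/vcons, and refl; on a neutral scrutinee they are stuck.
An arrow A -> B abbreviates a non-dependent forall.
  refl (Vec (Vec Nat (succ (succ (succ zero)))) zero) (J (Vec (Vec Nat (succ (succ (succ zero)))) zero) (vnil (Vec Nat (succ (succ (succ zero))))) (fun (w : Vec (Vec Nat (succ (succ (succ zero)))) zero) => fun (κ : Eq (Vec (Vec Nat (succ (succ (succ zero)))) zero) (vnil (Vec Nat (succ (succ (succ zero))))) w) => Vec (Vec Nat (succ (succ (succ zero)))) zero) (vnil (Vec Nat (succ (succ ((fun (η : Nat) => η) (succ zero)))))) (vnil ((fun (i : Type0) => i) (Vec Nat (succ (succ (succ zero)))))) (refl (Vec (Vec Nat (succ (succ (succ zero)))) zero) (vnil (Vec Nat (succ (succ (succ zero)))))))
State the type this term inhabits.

the term's type:
  Eq (Vec (Vec Nat (succ (succ (succ zero)))) zero) (vnil (Vec Nat (succ (succ (succ zero))))) (vnil (Vec Nat (succ (succ (succ zero)))))


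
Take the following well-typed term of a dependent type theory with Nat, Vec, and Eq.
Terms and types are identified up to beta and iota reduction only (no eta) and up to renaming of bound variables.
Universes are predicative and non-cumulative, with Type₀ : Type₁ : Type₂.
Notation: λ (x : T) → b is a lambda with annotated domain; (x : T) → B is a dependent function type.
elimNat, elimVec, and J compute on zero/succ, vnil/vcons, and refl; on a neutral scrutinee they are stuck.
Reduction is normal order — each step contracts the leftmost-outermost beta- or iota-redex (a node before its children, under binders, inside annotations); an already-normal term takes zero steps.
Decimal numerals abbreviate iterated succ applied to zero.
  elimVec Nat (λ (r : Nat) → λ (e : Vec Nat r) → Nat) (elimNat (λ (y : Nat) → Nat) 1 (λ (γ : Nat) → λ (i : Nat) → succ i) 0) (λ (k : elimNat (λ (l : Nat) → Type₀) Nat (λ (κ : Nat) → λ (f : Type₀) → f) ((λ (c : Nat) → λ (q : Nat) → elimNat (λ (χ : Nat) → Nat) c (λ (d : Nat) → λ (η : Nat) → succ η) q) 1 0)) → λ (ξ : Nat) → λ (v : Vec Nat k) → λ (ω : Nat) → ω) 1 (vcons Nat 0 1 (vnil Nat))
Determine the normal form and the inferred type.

normal form:
  1
the term's type:
  Nat
observation: normalization takes exactly 7 steps under the normal-order strategy.


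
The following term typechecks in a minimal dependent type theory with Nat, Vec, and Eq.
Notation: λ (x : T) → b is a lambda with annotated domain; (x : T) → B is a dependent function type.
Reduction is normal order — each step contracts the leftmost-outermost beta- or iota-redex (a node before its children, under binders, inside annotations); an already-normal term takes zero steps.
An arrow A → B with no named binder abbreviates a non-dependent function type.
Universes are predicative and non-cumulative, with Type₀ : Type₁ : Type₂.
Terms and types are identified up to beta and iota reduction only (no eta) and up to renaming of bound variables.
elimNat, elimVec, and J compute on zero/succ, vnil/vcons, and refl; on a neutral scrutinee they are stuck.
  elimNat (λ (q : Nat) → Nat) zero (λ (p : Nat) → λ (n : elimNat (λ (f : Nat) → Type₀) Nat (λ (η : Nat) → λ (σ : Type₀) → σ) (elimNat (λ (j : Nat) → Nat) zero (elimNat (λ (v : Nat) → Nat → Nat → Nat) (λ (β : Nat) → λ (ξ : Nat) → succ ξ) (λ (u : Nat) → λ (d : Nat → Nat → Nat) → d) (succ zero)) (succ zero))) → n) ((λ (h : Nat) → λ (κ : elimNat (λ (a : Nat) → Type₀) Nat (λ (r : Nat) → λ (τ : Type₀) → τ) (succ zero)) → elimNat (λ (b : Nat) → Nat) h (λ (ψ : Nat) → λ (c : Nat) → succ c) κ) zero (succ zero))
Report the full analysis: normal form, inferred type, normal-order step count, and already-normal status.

normal form:
  zero
type:
  Nat
steps to reach normal form (normal order): 22
already normal: no
first contracted redex: an elimNat iota-redex


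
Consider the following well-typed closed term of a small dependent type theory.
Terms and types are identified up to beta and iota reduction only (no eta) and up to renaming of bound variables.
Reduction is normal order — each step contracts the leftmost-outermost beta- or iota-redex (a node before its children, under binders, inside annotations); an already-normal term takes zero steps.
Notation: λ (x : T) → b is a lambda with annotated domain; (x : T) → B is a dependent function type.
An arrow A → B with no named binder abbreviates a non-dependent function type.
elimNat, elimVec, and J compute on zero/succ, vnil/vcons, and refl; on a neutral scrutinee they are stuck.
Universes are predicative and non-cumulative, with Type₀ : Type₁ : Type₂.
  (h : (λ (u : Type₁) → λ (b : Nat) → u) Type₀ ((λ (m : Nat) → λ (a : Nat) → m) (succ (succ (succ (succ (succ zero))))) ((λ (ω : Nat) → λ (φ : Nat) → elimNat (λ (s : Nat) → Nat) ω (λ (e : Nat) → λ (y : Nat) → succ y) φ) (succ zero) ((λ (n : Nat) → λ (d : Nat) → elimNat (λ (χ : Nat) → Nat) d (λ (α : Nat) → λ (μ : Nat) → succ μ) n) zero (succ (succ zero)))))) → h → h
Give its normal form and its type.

resulting normal form:
  (h : Type₀) → h → h
the term's type:
  Type₁
observation: reduction starts at a beta-redex, and 2 normal-order steps reach the normal form.


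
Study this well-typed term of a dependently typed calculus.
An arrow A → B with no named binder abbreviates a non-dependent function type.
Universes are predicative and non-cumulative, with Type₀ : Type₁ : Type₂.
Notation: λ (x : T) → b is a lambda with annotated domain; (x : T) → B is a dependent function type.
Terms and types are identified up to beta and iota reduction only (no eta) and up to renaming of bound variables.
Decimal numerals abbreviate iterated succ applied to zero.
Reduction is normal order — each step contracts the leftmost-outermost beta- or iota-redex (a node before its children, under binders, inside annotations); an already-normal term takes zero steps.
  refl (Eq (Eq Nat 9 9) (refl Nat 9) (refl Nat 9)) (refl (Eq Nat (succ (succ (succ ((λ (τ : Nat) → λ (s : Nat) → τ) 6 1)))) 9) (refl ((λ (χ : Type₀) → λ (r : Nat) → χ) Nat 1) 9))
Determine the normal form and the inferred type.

normal form:
  refl (Eq (Eq Nat 9 9) (refl Nat 9) (refl Nat 9)) (refl (Eq Nat 9 9) (refl Nat 9))
type:
  Eq (Eq (Eq Nat 9 9) (refl Nat 9) (refl Nat 9)) (refl (Eq Nat 9 9) (refl Nat 9)) (refl (Eq Nat 9 9) (refl Nat 9))
observation: the leftmost-outermost redex is a beta-redex, and normalization takes 4 steps.


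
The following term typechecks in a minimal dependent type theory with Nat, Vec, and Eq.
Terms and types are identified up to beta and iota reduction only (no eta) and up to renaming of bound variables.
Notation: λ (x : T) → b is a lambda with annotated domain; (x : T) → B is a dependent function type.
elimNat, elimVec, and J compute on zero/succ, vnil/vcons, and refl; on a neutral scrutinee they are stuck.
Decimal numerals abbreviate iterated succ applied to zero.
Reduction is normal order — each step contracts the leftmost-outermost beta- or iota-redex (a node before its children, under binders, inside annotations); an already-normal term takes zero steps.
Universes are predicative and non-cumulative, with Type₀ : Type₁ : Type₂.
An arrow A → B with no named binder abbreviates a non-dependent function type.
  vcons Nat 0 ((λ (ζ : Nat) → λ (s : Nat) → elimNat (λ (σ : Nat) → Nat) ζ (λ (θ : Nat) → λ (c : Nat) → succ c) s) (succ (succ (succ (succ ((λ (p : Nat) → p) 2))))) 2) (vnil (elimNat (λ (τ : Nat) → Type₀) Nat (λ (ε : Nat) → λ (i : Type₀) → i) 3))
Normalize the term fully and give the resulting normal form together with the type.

reduced normal form:
  vcons Nat 0 8 (vnil Nat)
inferred type:
  Vec Nat 1
observation: the leftmost-outermost redex is a beta-redex, and normalization takes 20 steps.


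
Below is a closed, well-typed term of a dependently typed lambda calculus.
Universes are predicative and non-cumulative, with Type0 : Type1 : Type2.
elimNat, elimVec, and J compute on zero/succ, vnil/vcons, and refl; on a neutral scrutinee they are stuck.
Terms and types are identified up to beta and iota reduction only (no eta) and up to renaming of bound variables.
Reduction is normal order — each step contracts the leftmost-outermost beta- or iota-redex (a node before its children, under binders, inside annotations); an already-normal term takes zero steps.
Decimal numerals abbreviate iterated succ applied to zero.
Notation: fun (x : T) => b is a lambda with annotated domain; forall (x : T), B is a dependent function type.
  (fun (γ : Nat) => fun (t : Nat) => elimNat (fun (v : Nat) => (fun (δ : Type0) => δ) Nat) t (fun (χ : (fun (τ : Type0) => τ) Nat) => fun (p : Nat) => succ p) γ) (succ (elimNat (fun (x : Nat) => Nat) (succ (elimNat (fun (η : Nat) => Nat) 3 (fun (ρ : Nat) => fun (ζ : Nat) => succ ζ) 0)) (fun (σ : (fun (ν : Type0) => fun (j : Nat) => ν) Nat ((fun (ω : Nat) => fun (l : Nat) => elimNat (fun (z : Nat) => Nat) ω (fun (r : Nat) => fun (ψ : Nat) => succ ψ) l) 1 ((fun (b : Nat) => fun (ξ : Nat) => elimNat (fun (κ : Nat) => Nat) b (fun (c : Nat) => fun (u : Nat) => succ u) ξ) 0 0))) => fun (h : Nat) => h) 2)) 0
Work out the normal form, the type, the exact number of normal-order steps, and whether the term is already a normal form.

normal form:
  5
inferred type:
  Nat
steps to reach normal form (normal order): 28
already normal: no
first contracted redex: a beta-redex


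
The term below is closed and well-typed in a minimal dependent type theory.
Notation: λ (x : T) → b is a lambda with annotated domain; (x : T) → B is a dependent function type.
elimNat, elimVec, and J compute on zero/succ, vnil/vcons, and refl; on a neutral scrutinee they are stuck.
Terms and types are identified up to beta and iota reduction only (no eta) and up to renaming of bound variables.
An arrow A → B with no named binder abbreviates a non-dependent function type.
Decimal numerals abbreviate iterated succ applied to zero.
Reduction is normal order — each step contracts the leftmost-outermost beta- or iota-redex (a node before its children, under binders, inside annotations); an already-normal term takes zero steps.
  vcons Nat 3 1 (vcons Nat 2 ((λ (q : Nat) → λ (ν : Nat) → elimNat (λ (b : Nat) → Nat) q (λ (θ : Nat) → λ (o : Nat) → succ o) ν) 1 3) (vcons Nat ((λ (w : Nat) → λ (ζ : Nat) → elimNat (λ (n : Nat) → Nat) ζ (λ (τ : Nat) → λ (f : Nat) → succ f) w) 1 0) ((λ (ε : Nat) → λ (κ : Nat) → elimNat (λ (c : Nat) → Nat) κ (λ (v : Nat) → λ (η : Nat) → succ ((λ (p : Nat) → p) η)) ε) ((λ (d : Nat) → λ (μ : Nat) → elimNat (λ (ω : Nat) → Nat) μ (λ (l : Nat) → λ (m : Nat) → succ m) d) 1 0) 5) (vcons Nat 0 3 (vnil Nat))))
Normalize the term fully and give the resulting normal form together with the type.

resulting normal form:
  vcons Nat 3 1 (vcons Nat 2 4 (vcons Nat 1 6 (vcons Nat 0 3 (vnil Nat))))
inferred type:
  Vec Nat 4


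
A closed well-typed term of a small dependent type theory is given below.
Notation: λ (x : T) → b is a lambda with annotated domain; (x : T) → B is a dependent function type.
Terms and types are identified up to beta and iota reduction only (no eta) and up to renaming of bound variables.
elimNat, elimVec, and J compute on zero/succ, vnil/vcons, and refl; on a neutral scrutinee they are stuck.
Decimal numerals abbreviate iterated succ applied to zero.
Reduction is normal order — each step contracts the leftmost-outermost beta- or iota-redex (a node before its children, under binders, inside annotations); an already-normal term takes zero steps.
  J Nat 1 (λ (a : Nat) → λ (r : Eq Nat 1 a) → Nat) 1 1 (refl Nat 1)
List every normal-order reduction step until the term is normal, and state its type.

normal-order reduction:
  J Nat 1 (λ (a : Nat) → λ (r : Eq Nat 1 a) → Nat) 1 1 (refl Nat 1)
  ~> 1
type:
  Nat


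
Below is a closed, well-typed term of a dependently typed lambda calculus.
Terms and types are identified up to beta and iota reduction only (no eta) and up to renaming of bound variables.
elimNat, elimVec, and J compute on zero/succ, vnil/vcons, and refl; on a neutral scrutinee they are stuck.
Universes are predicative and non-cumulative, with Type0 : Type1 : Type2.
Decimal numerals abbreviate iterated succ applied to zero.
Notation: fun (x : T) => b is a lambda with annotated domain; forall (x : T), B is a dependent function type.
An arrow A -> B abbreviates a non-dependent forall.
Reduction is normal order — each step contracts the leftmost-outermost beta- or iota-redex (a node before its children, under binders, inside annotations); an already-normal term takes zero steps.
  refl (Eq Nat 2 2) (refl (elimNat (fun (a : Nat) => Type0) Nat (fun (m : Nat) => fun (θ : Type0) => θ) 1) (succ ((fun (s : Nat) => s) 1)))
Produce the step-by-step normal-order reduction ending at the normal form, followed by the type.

normal-order reduction sequence:
  refl (Eq Nat 2 2) (refl (elimNat (fun (a : Nat) => Type0) Nat (fun (m : Nat) => fun (θ : Type0) => θ) 1) (succ ((fun (s : Nat) => s) 1)))
  ~> refl (Eq Nat 2 2) (refl ((fun (a : Nat) => fun (m : Type0) => m) 0 (elimNat (fun (θ : Nat) => Type0) Nat (fun (s : Nat) => fun (ω : Type0) => ω) 0)) (succ ((fun (o : Nat) => o) 1)))
  ~> refl (Eq Nat 2 2) (refl ((fun (a : Type0) => a) (elimNat (fun (m : Nat) => Type0) Nat (fun (θ : Nat) => fun (s : Type0) => s) 0)) (succ ((fun (ω : Nat) => ω) 1)))
  ~> refl (Eq Nat 2 2) (refl (elimNat (fun (a : Nat) => Type0) Nat (fun (m : Nat) => fun (θ : Type0) => θ) 0) (succ ((fun (s : Nat) => s) 1)))
  ~> refl (Eq Nat 2 2) (refl Nat (succ ((fun (a : Nat) => a) 1)))
  ~> refl (Eq Nat 2 2) (refl Nat 2)
inferred type:
  Eq (Eq Nat 2 2) (refl Nat 2) (refl Nat 2)


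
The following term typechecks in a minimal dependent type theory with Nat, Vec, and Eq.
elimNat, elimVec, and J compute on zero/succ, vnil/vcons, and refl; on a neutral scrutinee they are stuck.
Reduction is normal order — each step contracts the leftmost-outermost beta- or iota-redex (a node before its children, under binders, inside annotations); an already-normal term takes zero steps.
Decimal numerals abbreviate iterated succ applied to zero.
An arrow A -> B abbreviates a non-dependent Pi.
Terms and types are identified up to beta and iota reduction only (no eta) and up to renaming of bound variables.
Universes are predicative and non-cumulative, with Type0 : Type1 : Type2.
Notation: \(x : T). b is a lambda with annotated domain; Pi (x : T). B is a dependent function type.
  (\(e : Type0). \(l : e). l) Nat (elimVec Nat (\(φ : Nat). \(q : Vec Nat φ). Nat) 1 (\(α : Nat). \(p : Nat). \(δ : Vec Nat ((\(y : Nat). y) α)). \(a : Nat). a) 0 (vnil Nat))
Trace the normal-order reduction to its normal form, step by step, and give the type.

normal-order reduction:
  (\(e : Type0). \(l : e). l) Nat (elimVec Nat (\(φ : Nat). \(q : Vec Nat φ). Nat) 1 (\(α : Nat). \(p : Nat). \(δ : Vec Nat ((\(y : Nat). y) α)). \(a : Nat). a) 0 (vnil Nat))
  ~> (\(e : Nat). e) (elimVec Nat (\(l : Nat). \(φ : Vec Nat l). Nat) 1 (\(q : Nat). \(α : Nat). \(p : Vec Nat ((\(δ : Nat). δ) q)). \(y : Nat). y) 0 (vnil Nat))
  ~> elimVec Nat (\(e : Nat). \(l : Vec Nat e). Nat) 1 (\(φ : Nat). \(q : Nat). \(α : Vec Nat ((\(p : Nat). p) φ)). \(δ : Nat). δ) 0 (vnil Nat)
  ~> 1
inferred type:
  Nat


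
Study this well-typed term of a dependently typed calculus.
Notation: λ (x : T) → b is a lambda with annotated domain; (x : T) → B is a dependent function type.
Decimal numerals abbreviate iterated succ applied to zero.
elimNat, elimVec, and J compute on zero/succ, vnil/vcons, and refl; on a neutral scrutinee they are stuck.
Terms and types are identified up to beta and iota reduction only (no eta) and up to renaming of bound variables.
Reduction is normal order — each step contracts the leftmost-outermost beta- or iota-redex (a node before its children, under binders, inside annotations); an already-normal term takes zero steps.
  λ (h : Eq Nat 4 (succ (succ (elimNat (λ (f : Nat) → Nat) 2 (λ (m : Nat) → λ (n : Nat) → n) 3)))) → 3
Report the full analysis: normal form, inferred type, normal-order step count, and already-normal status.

resulting normal form:
  λ (h : Eq Nat 4 4) → 3
the term's type:
  (h : Eq Nat 4 4) → Nat
normal-order step count: 10
started in normal form: no
first redex: an elimNat iota-redex


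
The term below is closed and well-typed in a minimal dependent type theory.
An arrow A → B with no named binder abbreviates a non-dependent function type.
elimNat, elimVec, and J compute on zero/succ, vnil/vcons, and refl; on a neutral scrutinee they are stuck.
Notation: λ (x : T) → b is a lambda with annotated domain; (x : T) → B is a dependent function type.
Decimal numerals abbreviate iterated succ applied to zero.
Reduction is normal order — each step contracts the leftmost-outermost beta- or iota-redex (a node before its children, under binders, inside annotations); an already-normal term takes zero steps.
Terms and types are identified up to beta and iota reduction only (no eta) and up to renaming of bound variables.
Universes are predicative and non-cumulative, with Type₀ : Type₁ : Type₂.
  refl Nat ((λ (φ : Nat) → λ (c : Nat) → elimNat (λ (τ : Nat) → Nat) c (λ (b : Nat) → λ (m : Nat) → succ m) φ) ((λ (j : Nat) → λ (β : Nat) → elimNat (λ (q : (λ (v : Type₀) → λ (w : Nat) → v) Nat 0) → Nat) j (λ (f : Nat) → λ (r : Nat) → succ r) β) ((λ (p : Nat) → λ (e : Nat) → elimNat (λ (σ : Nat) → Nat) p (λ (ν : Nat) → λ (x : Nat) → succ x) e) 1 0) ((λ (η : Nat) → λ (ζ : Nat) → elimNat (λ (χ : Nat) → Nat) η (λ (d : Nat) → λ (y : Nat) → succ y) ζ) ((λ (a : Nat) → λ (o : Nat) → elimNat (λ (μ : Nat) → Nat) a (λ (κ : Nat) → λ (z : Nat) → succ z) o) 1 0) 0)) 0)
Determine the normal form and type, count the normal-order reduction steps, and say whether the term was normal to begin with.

reduced normal form:
  refl Nat 2
type:
  Eq Nat 2 2
reduction steps (normal order): 26
already normal: no
first redex: a beta-redex


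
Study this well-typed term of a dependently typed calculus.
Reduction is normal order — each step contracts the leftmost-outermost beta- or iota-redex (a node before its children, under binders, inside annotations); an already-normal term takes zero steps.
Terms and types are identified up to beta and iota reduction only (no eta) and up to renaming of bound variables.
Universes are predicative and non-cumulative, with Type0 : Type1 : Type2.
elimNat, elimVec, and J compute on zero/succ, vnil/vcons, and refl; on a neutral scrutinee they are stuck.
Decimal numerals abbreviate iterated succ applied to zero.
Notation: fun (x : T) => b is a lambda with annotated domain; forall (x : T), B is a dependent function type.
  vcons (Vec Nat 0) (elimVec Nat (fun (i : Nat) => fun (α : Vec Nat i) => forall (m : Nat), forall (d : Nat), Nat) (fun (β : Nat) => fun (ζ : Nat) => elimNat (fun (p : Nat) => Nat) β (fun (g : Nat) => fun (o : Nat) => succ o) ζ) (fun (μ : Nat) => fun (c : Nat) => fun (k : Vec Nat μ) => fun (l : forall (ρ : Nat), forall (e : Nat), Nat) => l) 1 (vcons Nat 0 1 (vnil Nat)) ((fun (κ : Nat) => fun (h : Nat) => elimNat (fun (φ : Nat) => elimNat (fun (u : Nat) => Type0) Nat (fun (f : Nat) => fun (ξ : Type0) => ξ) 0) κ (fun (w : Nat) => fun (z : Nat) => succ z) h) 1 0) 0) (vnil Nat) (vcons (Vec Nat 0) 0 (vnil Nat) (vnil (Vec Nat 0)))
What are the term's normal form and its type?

resulting normal form:
  vcons (Vec Nat 0) 1 (vnil Nat) (vcons (Vec Nat 0) 0 (vnil Nat) (vnil (Vec Nat 0)))
inferred type:
  Vec (Vec Nat 0) 2


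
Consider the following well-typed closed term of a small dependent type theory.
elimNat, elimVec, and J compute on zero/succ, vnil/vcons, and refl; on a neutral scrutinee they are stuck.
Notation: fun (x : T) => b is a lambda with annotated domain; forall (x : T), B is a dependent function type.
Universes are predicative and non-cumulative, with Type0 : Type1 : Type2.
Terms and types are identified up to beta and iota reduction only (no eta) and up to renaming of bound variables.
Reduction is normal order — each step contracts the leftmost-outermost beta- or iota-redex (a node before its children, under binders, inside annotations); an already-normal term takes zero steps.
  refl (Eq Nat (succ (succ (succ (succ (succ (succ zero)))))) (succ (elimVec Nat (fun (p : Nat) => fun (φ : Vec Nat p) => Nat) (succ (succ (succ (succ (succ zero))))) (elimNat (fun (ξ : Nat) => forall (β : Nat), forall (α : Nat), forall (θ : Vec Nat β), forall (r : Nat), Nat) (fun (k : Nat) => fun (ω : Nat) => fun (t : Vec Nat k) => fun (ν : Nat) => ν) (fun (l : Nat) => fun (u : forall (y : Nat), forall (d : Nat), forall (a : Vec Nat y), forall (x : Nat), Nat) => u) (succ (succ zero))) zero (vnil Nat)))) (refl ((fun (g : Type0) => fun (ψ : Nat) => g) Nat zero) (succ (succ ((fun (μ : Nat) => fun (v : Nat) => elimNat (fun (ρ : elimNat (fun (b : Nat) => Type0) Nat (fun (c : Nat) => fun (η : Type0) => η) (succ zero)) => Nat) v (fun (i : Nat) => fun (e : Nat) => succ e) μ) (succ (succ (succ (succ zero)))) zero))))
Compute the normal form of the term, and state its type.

reduced normal form:
  refl (Eq Nat (succ (succ (succ (succ (succ (succ zero)))))) (succ (succ (succ (succ (succ (succ zero))))))) (refl Nat (succ (succ (succ (succ (succ (succ zero)))))))
type:
  Eq (Eq Nat (succ (succ (succ (succ (succ (succ zero)))))) (succ (succ (succ (succ (succ (succ zero))))))) (refl Nat (succ (succ (succ (succ (succ (succ zero))))))) (refl Nat (succ (succ (succ (succ (succ (succ zero)))))))
observation: 18 normal-order steps normalize the term, beginning with an elimVec iota-redex.


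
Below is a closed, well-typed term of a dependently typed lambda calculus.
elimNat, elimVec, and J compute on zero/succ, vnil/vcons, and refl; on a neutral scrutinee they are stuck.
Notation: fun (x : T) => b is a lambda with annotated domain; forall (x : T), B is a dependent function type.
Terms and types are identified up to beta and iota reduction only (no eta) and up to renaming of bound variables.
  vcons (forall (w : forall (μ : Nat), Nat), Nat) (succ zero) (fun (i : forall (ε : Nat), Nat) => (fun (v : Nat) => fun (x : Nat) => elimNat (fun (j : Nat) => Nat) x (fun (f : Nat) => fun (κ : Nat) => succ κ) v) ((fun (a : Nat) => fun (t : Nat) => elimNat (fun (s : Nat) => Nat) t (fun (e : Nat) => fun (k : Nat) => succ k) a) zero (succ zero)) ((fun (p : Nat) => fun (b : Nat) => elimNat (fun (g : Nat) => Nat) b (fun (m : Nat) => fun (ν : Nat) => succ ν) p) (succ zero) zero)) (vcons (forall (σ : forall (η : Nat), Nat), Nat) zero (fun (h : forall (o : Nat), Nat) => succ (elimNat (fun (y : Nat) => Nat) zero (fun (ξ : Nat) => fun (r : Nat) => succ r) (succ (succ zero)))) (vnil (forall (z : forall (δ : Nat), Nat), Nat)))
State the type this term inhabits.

inferred type:
  Vec (forall (w : forall (μ : Nat), Nat), Nat) (succ (succ zero))
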